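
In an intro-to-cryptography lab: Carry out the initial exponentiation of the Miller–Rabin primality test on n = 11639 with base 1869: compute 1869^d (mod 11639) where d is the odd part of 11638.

5003

n − 1 = 11638 = 2^1 · 5819, so s = 1 and d = 5819.
1869^5819 mod 11639 = 5003.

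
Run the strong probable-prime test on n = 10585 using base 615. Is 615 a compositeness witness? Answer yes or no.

yes

n − 1 = 10584 = 2^3 · 1323, so s = 3 and d = 1323.
x_0 = 615^1323 mod 10585 = 4755.
x_0 is neither 1 nor 10584, so continue squaring.
x_1 = 4755^2 mod 10585 = 465.
x_2 = 465^2 mod 10585 = 4525.
Reached i = s−1 = 2 without hitting −1: 615 is a Miller–Rabin witness and 10585 is composite.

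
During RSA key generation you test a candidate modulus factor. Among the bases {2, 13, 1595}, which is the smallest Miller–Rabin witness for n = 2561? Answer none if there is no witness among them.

2

n − 1 = 2560 = 2^9 · 5, so s = 9 and d = 5.
Base 2: x_0 = 2^5 mod 2561 = 32. x_0 is neither 1 nor 2560, so continue squaring. x_1 = 32^2 mod 2561 = 1024. x_2 = 1024^2 mod 2561 = 1127. x_3 = 1127^2 mod 2561 = 2434. x_4 = 2434^2 mod 2561 = 763. x_5 = 763^2 mod 2561 = 822. x_6 = 822^2 mod 2561 = 2141. x_7 = 2141^2 mod 2561 = 2252. x_8 = 2252^2 mod 2561 = 724. Reached i = s−1 = 8 without hitting −1: 2 is a Miller–Rabin witness and 2561 is composite.
Base 13: x_0 = 13^5 mod 2561 = 2509. x_0 is neither 1 nor 2560, so continue squaring. x_1 = 2509^2 mod 2561 = 143. x_2 = 143^2 mod 2561 = 2522. x_3 = 2522^2 mod 2561 = 1521. x_4 = 1521^2 mod 2561 = 858. x_5 = 858^2 mod 2561 = 1157. x_6 = 1157^2 mod 2561 = 1807. x_7 = 1807^2 mod 2561 = 2535. x_8 = 2535^2 mod 2561 = 676. Reached i = s−1 = 8 without hitting −1: 13 is a Miller–Rabin witness and 2561 is composite.
Base 1595: x_0 = 1595^5 mod 2561 = 991. x_0 is neither 1 nor 2560, so continue squaring. x_1 = 991^2 mod 2561 = 1218. x_2 = 1218^2 mod 2561 = 705. x_3 = 705^2 mod 2561 = 191. x_4 = 191^2 mod 2561 = 627. x_5 = 627^2 mod 2561 = 1296. x_6 = 1296^2 mod 2561 = 2161. x_7 = 2161^2 mod 2561 = 1218. x_8 = 1218^2 mod 2561 = 705. Reached i = s−1 = 8 without hitting −1: 1595 is a Miller–Rabin witness and 2561 is composite.
The smallest witness among the given bases is 2.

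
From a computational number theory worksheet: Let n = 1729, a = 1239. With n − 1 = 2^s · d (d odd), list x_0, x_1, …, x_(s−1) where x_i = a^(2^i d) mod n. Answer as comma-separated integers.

77, 742, 742, 742, 742, 742

n − 1 = 1728 = 2^6 · 27, so s = 6 and d = 27.
x_0 = 1239^27 mod 1729 = 77.
x_1 = 77^2 mod 1729 = 742.
x_2 = 742^2 mod 1729 = 742.
x_3 = 742^2 mod 1729 = 742.
x_4 = 742^2 mod 1729 = 742.
x_5 = 742^2 mod 1729 = 742.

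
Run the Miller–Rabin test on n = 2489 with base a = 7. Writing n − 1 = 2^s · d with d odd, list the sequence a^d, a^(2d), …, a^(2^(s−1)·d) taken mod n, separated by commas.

n − 1 = 2488 = 2^3 · 311, so s = 3 and d = 311.
x_0 = 7^311 mod 2489 = 1075.
x_1 = 1075^2 mod 2489 = 729.
x_2 = 729^2 mod 2489 = 1284.

1075, 729, 1284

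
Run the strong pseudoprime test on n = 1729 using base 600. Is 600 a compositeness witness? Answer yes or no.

yes

n − 1 = 1728 = 2^6 · 27, so s = 6 and d = 27.
x_0 = 600^27 mod 1729 = 1217.
x_0 is neither 1 nor 1728, so continue squaring.
x_1 = 1217^2 mod 1729 = 1065.
x_2 = 1065^2 mod 1729 = 1.
x_2 = 1 but x_1 ≠ ±1, a nontrivial square root of 1 — 600 is a witness and 1729 is composite.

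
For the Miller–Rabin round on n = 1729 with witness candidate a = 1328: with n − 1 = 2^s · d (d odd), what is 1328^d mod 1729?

n − 1 = 1728 = 2^6 · 27, so s = 6 and d = 27.
1328^27 mod 1729 = 1217.

1217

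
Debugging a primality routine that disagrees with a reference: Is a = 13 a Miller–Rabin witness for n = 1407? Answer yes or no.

yes

n − 1 = 1406 = 2^1 · 703, so s = 1 and d = 703.
x_0 = 13^703 mod 1407 = 832.
x_0 ∉ {1, 1406} and s = 1, so 13 is a Miller–Rabin witness and 1407 is composite.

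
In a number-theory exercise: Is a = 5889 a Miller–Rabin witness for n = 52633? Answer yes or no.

n − 1 = 52632 = 2^3 · 6579, so s = 3 and d = 6579.
x_0 = 5889^6579 mod 52633 = 49029.
x_0 is neither 1 nor 52632, so continue squaring.
x_1 = 49029^2 mod 52633 = 41098.
x_2 = 41098^2 mod 52633 = 1.
x_2 = 1 but x_1 ≠ ±1, a nontrivial square root of 1 — 5889 is a witness and 52633 is composite.

yes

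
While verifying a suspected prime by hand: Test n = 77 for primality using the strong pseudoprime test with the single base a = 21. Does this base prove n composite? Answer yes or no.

n − 1 = 76 = 2^2 · 19, so s = 2 and d = 19.
x_0 = 21^19 mod 77 = 21.
x_0 is neither 1 nor 76, so continue squaring.
x_1 = 21^2 mod 77 = 56.
Reached i = s−1 = 1 without hitting −1: 21 is a Miller–Rabin witness and 77 is composite.

yes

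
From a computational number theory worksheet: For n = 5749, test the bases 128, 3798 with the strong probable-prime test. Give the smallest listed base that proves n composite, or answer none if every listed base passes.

none

n − 1 = 5748 = 2^2 · 1437, so s = 2 and d = 1437.
Base 128: x_0 = 128^1437 mod 5749 = 806. x_0 is neither 1 nor 5748, so continue squaring. x_1 = 806^2 mod 5749 = 5748. x_1 ≡ −1, so 128 is not a witness.
Base 3798: x_0 = 3798^1437 mod 5749 = 806. x_0 is neither 1 nor 5748, so continue squaring. x_1 = 806^2 mod 5749 = 5748. x_1 ≡ −1, so 3798 is not a witness.
No listed base is a witness for 5749.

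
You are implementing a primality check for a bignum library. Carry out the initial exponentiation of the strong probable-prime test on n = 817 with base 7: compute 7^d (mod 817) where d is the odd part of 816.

343

n − 1 = 816 = 2^4 · 51, so s = 4 and d = 51.
Repeated squaring mod 817: 7^1 ≡ 7, 7^2 ≡ 49, 7^4 ≡ 767, 7^8 ≡ 49, 7^16 ≡ 767, 7^32 ≡ 49.
51 = 32 + 16 + 2 + 1, so 7^51 ≡ 49·767·49·7 ≡ 343 (mod 817).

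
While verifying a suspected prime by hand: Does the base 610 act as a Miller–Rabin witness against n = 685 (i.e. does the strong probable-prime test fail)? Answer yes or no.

n − 1 = 684 = 2^2 · 171, so s = 2 and d = 171.
Repeated squaring mod 685: 610^1 ≡ 610, 610^2 ≡ 145, 610^4 ≡ 475, 610^8 ≡ 260, 610^16 ≡ 470, 610^32 ≡ 330, 610^64 ≡ 670, 610^128 ≡ 225.
171 = 128 + 32 + 8 + 2 + 1, so 610^171 ≡ 225·330·260·145·610 ≡ 650 (mod 685).
x_0 = 610^171 mod 685 = 650.
x_0 is neither 1 nor 684, so continue squaring.
x_1 = 650^2 mod 685 = 540.
Reached i = s−1 = 1 without hitting −1: 610 is a Miller–Rabin witness and 685 is composite.

yes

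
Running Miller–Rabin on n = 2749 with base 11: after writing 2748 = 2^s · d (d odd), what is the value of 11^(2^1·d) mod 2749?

n − 1 = 2748 = 2^2 · 687, so s = 2 and d = 687.
x_0 = 11^687 mod 2749 = 2109.
x_1 = 2109^2 mod 2749 = 2748.

2748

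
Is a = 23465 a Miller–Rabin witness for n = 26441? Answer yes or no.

yes

n − 1 = 26440 = 2^3 · 3305, so s = 3 and d = 3305.
x_0 = 23465^3305 mod 26441 = 6288.
x_0 is neither 1 nor 26440, so continue squaring.
x_1 = 6288^2 mod 26441 = 9649.
x_2 = 9649^2 mod 26441 = 4440.
Reached i = s−1 = 2 without hitting −1: 23465 is a Miller–Rabin witness and 26441 is composite.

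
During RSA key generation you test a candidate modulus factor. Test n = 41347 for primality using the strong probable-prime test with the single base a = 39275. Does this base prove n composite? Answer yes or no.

n − 1 = 41346 = 2^1 · 20673, so s = 1 and d = 20673.
x_0 = 39275^20673 mod 41347 = 15758.
x_0 ∉ {1, 41346} and s = 1, so 39275 is a Miller–Rabin witness and 41347 is composite.

yes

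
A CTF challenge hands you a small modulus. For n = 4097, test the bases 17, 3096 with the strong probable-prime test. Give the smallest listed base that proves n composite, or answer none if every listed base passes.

n − 1 = 4096 = 2^12 · 1, so s = 12 and d = 1.
Base 17: x_0 = 17^1 mod 4097 = 17. x_0 is neither 1 nor 4096, so continue squaring. x_1 = 17^2 mod 4097 = 289. x_2 = 289^2 mod 4097 = 1581. x_3 = 1581^2 mod 4097 = 391. x_4 = 391^2 mod 4097 = 1292. x_5 = 1292^2 mod 4097 = 1785. x_6 = 1785^2 mod 4097 = 2856. x_7 = 2856^2 mod 4097 = 3706. x_8 = 3706^2 mod 4097 = 1292. x_9 = 1292^2 mod 4097 = 1785. x_10 = 1785^2 mod 4097 = 2856. x_11 = 2856^2 mod 4097 = 3706. Reached i = s−1 = 11 without hitting −1: 17 is a Miller–Rabin witness and 4097 is composite.
Base 3096: x_0 = 3096^1 mod 4097 = 3096. x_0 is neither 1 nor 4096, so continue squaring. x_1 = 3096^2 mod 4097 = 2333. x_2 = 2333^2 mod 4097 = 2073. x_3 = 2073^2 mod 4097 = 3673. x_4 = 3673^2 mod 4097 = 3605. x_5 = 3605^2 mod 4097 = 341. x_6 = 341^2 mod 4097 = 1565. x_7 = 1565^2 mod 4097 = 3316. x_8 = 3316^2 mod 4097 = 3605. x_9 = 3605^2 mod 4097 = 341. x_10 = 341^2 mod 4097 = 1565. x_11 = 1565^2 mod 4097 = 3316. Reached i = s−1 = 11 without hitting −1: 3096 is a Miller–Rabin witness and 4097 is composite.
The smallest witness among the given bases is 17.

17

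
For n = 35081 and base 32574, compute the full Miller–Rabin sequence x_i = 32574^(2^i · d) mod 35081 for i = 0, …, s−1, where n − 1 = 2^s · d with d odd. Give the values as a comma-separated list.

n − 1 = 35080 = 2^3 · 4385, so s = 3 and d = 4385.
x_0 = 32574^4385 mod 35081 = 10813.
x_1 = 10813^2 mod 35081 = 31077.
x_2 = 31077^2 mod 35081 = 35080.

10813, 31077, 35080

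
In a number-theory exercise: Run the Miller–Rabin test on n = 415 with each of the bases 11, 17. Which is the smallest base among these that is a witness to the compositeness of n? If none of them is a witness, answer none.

n − 1 = 414 = 2^1 · 207, so s = 1 and d = 207.
Base 11: x_0 = 11^207 mod 415 = 121. x_0 ∉ {1, 414} and s = 1, so 11 is a Miller–Rabin witness and 415 is composite.
Base 17: x_0 = 17^207 mod 415 = 123. x_0 ∉ {1, 414} and s = 1, so 17 is a Miller–Rabin witness and 415 is composite.
The smallest witness among the given bases is 11.

11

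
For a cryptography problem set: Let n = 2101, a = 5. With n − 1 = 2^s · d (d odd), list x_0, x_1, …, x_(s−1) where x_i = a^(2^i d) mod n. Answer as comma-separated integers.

1178, 1024

n − 1 = 2100 = 2^2 · 525, so s = 2 and d = 525.
x_0 = 5^525 mod 2101 = 1178.
x_1 = 1178^2 mod 2101 = 1024.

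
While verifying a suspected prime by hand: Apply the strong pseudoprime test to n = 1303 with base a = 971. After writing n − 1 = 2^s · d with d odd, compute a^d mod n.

1302

n − 1 = 1302 = 2^1 · 651, so s = 1 and d = 651.
971^651 mod 1303 = 1302.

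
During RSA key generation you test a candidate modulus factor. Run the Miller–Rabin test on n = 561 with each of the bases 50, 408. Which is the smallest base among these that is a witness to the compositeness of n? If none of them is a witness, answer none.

n − 1 = 560 = 2^4 · 35, so s = 4 and d = 35.
Base 50: x_0 = 50^35 mod 561 = 560. x_0 = 560 ≡ −1, so 50 is not a witness.
Base 408: x_0 = 408^35 mod 561 = 408. x_0 is neither 1 nor 560, so continue squaring. x_1 = 408^2 mod 561 = 408. x_2 = 408^2 mod 561 = 408. x_3 = 408^2 mod 561 = 408. Reached i = s−1 = 3 without hitting −1: 408 is a Miller–Rabin witness and 561 is composite.
The smallest witness among the given bases is 408.

408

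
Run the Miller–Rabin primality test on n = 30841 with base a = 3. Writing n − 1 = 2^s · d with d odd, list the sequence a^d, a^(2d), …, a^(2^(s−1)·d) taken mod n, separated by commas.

n − 1 = 30840 = 2^3 · 3855, so s = 3 and d = 3855.
x_0 = 3^3855 mod 30841 = 8477.
x_1 = 8477^2 mod 30841 = 30840.
x_2 = 30840^2 mod 30841 = 1.

8477, 30840, 1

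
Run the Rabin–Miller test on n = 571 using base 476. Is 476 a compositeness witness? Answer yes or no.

n − 1 = 570 = 2^1 · 285, so s = 1 and d = 285.
By repeated squaring, 476^285 ≡ 1 (mod 571).
x_0 = 476^285 mod 571 = 1.
x_0 = 1, so 476 is not a witness.

no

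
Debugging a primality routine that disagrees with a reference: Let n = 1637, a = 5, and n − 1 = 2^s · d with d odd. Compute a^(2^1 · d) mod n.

n − 1 = 1636 = 2^2 · 409, so s = 2 and d = 409.
x_0 = 5^409 mod 1637 = 1321.
x_1 = 1321^2 mod 1637 = 1636.

1636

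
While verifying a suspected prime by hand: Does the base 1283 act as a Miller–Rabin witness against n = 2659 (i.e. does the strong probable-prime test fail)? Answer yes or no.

n − 1 = 2658 = 2^1 · 1329, so s = 1 and d = 1329.
x_0 = 1283^1329 mod 2659 = 2658.
x_0 = 2658 ≡ −1, so 1283 is not a witness.

no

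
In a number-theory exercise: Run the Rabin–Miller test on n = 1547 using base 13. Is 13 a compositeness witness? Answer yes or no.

n − 1 = 1546 = 2^1 · 773, so s = 1 and d = 773.
x_0 = 13^773 mod 1547 = 13.
x_0 ∉ {1, 1546} and s = 1, so 13 is a Miller–Rabin witness and 1547 is composite.

yes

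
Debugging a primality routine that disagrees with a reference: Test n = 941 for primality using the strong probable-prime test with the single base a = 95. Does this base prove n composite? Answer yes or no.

n − 1 = 940 = 2^2 · 235, so s = 2 and d = 235.
x_0 = 95^235 mod 941 = 844.
x_0 is neither 1 nor 940, so continue squaring.
x_1 = 844^2 mod 941 = 940.
x_1 ≡ −1, so 95 is not a witness.

no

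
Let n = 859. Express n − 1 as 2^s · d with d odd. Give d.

Halving: 858 → 429; 429 is odd.
So 858 = 2^1 · 429.

429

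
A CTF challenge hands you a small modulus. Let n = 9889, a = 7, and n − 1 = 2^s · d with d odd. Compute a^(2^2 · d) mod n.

n − 1 = 9888 = 2^5 · 309, so s = 5 and d = 309.
x_0 = 7^309 mod 9889 = 8533.
x_1 = 8533^2 mod 9889 = 9271.
x_2 = 9271^2 mod 9889 = 6142.

6142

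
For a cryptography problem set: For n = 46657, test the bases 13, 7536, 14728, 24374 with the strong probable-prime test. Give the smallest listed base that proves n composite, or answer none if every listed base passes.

13

n − 1 = 46656 = 2^6 · 729, so s = 6 and d = 729.
Base 13: x_0 = 13^729 mod 46657 = 35230. x_0 is neither 1 nor 46656, so continue squaring. x_1 = 35230^2 mod 46657 = 30043. x_2 = 30043^2 mod 46657 = 2184. x_3 = 2184^2 mod 46657 = 10842. x_4 = 10842^2 mod 46657 = 19981. x_5 = 19981^2 mod 46657 = 43069. Reached i = s−1 = 5 without hitting −1: 13 is a Miller–Rabin witness and 46657 is composite.
Base 7536: x_0 = 7536^729 mod 46657 = 4772. x_0 is neither 1 nor 46656, so continue squaring. x_1 = 4772^2 mod 46657 = 3368. x_2 = 3368^2 mod 46657 = 5773. x_3 = 5773^2 mod 46657 = 14431. x_4 = 14431^2 mod 46657 = 23570. x_5 = 23570^2 mod 46657 = 1. x_5 = 1 but x_4 ≠ ±1, a nontrivial square root of 1 — 7536 is a witness and 46657 is composite.
Base 14728: x_0 = 14728^729 mod 46657 = 14572. x_0 is neither 1 nor 46656, so continue squaring. x_1 = 14572^2 mod 46657 = 7177. x_2 = 7177^2 mod 46657 = 1. x_2 = 1 but x_1 ≠ ±1, a nontrivial square root of 1 — 14728 is a witness and 46657 is composite.
Base 24374: x_0 = 24374^729 mod 46657 = 26454. x_0 is neither 1 nor 46656, so continue squaring. x_1 = 26454^2 mod 46657 = 5773. x_2 = 5773^2 mod 46657 = 14431. x_3 = 14431^2 mod 46657 = 23570. x_4 = 23570^2 mod 46657 = 1. x_4 = 1 but x_3 ≠ ±1, a nontrivial square root of 1 — 24374 is a witness and 46657 is composite.
The smallest witness among the given bases is 13.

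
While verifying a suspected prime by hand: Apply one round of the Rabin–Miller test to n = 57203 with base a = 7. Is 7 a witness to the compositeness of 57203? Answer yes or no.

no

n − 1 = 57202 = 2^1 · 28601, so s = 1 and d = 28601.
By repeated squaring, 7^28601 ≡ 1 (mod 57203).
x_0 = 7^28601 mod 57203 = 1.
x_0 = 1, so 7 is not a witness.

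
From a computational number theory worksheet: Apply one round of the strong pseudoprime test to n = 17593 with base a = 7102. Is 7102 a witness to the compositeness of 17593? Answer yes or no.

no

n − 1 = 17592 = 2^3 · 2199, so s = 3 and d = 2199.
By repeated squaring, 7102^2199 ≡ 8405 (mod 17593).
x_0 = 7102^2199 mod 17593 = 8405.
x_0 is neither 1 nor 17592, so continue squaring.
x_1 = 8405^2 mod 17593 = 8130.
x_2 = 8130^2 mod 17593 = 17592.
x_2 ≡ −1, so 7102 is not a witness.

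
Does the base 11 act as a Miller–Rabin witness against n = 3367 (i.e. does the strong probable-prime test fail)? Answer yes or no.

yes

n − 1 = 3366 = 2^1 · 1683, so s = 1 and d = 1683.
By repeated squaring, 11^1683 ≡ 1331 (mod 3367).
x_0 = 11^1683 mod 3367 = 1331.
x_0 ∉ {1, 3366} and s = 1, so 11 is a Miller–Rabin witness and 3367 is composite.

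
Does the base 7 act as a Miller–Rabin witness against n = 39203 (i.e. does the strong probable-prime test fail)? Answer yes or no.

n − 1 = 39202 = 2^1 · 19601, so s = 1 and d = 19601.
x_0 = 7^19601 mod 39203 = 34285.
x_0 ∉ {1, 39202} and s = 1, so 7 is a Miller–Rabin witness and 39203 is composite.

yes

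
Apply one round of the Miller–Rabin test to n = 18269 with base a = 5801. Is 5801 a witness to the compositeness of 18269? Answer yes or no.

n − 1 = 18268 = 2^2 · 4567, so s = 2 and d = 4567.
x_0 = 5801^4567 mod 18269 = 17285.
x_0 is neither 1 nor 18268, so continue squaring.
x_1 = 17285^2 mod 18269 = 18268.
x_1 ≡ −1, so 5801 is not a witness.

no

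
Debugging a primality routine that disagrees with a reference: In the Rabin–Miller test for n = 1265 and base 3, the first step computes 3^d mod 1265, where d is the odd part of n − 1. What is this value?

n − 1 = 1264 = 2^4 · 79, so s = 4 and d = 79.
3^79 mod 1265 = 147.

147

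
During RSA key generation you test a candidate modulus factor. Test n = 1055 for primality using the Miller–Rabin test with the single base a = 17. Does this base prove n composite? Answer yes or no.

n − 1 = 1054 = 2^1 · 527, so s = 1 and d = 527.
x_0 = 17^527 mod 1055 = 133.
x_0 ∉ {1, 1054} and s = 1, so 17 is a Miller–Rabin witness and 1055 is composite.

yes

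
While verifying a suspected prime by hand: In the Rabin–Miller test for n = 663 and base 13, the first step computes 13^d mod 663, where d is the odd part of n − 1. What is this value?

208

n − 1 = 662 = 2^1 · 331, so s = 1 and d = 331.
Repeated squaring mod 663: 13^1 ≡ 13, 13^2 ≡ 169, 13^4 ≡ 52, 13^8 ≡ 52, 13^16 ≡ 52, 13^32 ≡ 52, 13^64 ≡ 52, 13^128 ≡ 52, 13^256 ≡ 52.
331 = 256 + 64 + 8 + 2 + 1, so 13^331 ≡ 52·52·52·169·13 ≡ 208 (mod 663).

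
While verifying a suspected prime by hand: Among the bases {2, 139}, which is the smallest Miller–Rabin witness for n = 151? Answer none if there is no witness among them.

n − 1 = 150 = 2^1 · 75, so s = 1 and d = 75.
Base 2: x_0 = 2^75 mod 151 = 1. x_0 = 1, so 2 is not a witness.
Base 139: x_0 = 139^75 mod 151 = 1. x_0 = 1, so 139 is not a witness.
No listed base is a witness for 151.

none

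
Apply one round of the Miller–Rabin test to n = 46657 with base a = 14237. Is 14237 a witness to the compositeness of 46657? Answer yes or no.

no

n − 1 = 46656 = 2^6 · 729, so s = 6 and d = 729.
x_0 = 14237^729 mod 46657 = 41397.
x_0 is neither 1 nor 46656, so continue squaring.
x_1 = 41397^2 mod 46657 = 46656.
x_1 ≡ −1, so 14237 is not a witness.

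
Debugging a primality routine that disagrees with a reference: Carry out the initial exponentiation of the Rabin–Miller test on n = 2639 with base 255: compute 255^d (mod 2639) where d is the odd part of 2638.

n − 1 = 2638 = 2^1 · 1319, so s = 1 and d = 1319.
255^1319 mod 2639 = 915.

915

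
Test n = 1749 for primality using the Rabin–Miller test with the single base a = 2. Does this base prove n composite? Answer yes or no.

yes

n − 1 = 1748 = 2^2 · 437, so s = 2 and d = 437.
x_0 = 2^437 mod 1749 = 260.
x_0 is neither 1 nor 1748, so continue squaring.
x_1 = 260^2 mod 1749 = 1138.
Reached i = s−1 = 1 without hitting −1: 2 is a Miller–Rabin witness and 1749 is composite.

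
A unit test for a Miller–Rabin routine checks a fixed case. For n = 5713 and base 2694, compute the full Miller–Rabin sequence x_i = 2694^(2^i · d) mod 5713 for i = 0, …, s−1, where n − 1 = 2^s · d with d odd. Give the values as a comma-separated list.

5116, 2203, 2872, 4525

n − 1 = 5712 = 2^4 · 357, so s = 4 and d = 357.
x_0 = 2694^357 mod 5713 = 5116.
x_1 = 5116^2 mod 5713 = 2203.
x_2 = 2203^2 mod 5713 = 2872.
x_3 = 2872^2 mod 5713 = 4525.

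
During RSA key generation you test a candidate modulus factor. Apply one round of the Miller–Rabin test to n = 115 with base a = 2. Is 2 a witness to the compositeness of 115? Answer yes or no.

yes

n − 1 = 114 = 2^1 · 57, so s = 1 and d = 57.
x_0 = 2^57 mod 115 = 27.
x_0 ∉ {1, 114} and s = 1, so 2 is a Miller–Rabin witness and 115 is composite.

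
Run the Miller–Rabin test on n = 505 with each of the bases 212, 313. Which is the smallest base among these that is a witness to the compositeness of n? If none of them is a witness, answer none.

none

n − 1 = 504 = 2^3 · 63, so s = 3 and d = 63.
Base 212: x_0 = 212^63 mod 505 = 293. x_0 is neither 1 nor 504, so continue squaring. x_1 = 293^2 mod 505 = 504. x_1 ≡ −1, so 212 is not a witness.
Base 313: x_0 = 313^63 mod 505 = 192. x_0 is neither 1 nor 504, so continue squaring. x_1 = 192^2 mod 505 = 504. x_1 ≡ −1, so 313 is not a witness.
No listed base is a witness for 505.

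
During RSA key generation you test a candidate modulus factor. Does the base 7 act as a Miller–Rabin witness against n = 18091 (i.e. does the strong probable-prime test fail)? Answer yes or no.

n − 1 = 18090 = 2^1 · 9045, so s = 1 and d = 9045.
x_0 = 7^9045 mod 18091 = 10785.
x_0 ∉ {1, 18090} and s = 1, so 7 is a Miller–Rabin witness and 18091 is composite.

yes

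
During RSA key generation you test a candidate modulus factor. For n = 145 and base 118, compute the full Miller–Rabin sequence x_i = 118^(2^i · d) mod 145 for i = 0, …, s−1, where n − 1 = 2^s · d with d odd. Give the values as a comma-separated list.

n − 1 = 144 = 2^4 · 9, so s = 4 and d = 9.
x_0 = 118^9 mod 145 = 48.
x_1 = 48^2 mod 145 = 129.
x_2 = 129^2 mod 145 = 111.
x_3 = 111^2 mod 145 = 141.

48, 129, 111, 141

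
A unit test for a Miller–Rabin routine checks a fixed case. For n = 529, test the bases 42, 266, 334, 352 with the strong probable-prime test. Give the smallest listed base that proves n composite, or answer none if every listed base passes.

none

n − 1 = 528 = 2^4 · 33, so s = 4 and d = 33.
Base 42: x_0 = 42^33 mod 529 = 528. x_0 = 528 ≡ −1, so 42 is not a witness.
Base 266: x_0 = 266^33 mod 529 = 1. x_0 = 1, so 266 is not a witness.
Base 334: x_0 = 334^33 mod 529 = 1. x_0 = 1, so 334 is not a witness.
Base 352: x_0 = 352^33 mod 529 = 528. x_0 = 528 ≡ −1, so 352 is not a witness.
No listed base is a witness for 529.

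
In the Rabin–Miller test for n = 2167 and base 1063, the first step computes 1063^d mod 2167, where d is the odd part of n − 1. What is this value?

1487

n − 1 = 2166 = 2^1 · 1083, so s = 1 and d = 1083.
1063^1083 mod 2167 = 1487.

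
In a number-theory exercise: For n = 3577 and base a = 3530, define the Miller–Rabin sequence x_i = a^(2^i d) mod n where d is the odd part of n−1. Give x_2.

n − 1 = 3576 = 2^3 · 447, so s = 3 and d = 447.
Repeated squaring mod 3577: 3530^1 ≡ 3530, 3530^2 ≡ 2209, 3530^4 ≡ 653, 3530^8 ≡ 746, 3530^16 ≡ 2081, 3530^32 ≡ 2391, 3530^64 ≡ 835, 3530^128 ≡ 3287, 3530^256 ≡ 1829.
447 = 256 + 128 + 32 + 16 + 8 + 4 + 2 + 1, so 3530^447 ≡ 1829·3287·2391·2081·746·653·2209·3530 ≡ 358 (mod 3577).
x_0 = 358.
x_1 = 358^2 mod 3577 = 2969.
x_2 = 2969^2 mod 3577 = 1233.

1233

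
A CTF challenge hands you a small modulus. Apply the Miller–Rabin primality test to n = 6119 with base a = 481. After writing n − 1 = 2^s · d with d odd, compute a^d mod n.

4159

n − 1 = 6118 = 2^1 · 3059, so s = 1 and d = 3059.
481^3059 mod 6119 = 4159.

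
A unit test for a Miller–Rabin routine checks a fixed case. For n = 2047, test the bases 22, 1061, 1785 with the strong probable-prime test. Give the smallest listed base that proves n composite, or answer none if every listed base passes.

n − 1 = 2046 = 2^1 · 1023, so s = 1 and d = 1023.
Base 22: x_0 = 22^1023 mod 2047 = 2046. x_0 = 2046 ≡ −1, so 22 is not a witness.
Base 1061: x_0 = 1061^1023 mod 2047 = 1105. x_0 ∉ {1, 2046} and s = 1, so 1061 is a Miller–Rabin witness and 2047 is composite.
Base 1785: x_0 = 1785^1023 mod 2047 = 1034. x_0 ∉ {1, 2046} and s = 1, so 1785 is a Miller–Rabin witness and 2047 is composite.
The smallest witness among the given bases is 1061.

1061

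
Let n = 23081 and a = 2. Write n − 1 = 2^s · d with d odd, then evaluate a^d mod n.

19949

n − 1 = 23080 = 2^3 · 2885, so s = 3 and d = 2885.
2^2885 mod 23081 = 19949.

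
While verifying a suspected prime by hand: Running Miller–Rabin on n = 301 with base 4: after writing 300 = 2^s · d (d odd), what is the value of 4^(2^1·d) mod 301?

64

n − 1 = 300 = 2^2 · 75, so s = 2 and d = 75.
x_0 = 4^75 mod 301 = 78.
x_1 = 78^2 mod 301 = 64.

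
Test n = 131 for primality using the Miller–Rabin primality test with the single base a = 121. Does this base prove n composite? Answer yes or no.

n − 1 = 130 = 2^1 · 65, so s = 1 and d = 65.
Repeated squaring mod 131: 121^1 ≡ 121, 121^2 ≡ 100, 121^4 ≡ 44, 121^8 ≡ 102, 121^16 ≡ 55, 121^32 ≡ 12, 121^64 ≡ 13.
65 = 64 + 1, so 121^65 ≡ 13·121 ≡ 1 (mod 131).
x_0 = 121^65 mod 131 = 1.
x_0 = 1, so 121 is not a witness.

no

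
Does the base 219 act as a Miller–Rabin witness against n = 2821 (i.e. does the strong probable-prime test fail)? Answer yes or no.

n − 1 = 2820 = 2^2 · 705, so s = 2 and d = 705.
x_0 = 219^705 mod 2821 = 1737.
x_0 is neither 1 nor 2820, so continue squaring.
x_1 = 1737^2 mod 2821 = 1520.
Reached i = s−1 = 1 without hitting −1: 219 is a Miller–Rabin witness and 2821 is composite.

yes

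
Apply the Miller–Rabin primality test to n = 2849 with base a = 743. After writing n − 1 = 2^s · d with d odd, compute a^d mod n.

n − 1 = 2848 = 2^5 · 89, so s = 5 and d = 89.
Repeated squaring mod 2849: 743^1 ≡ 743, 743^2 ≡ 2192, 743^4 ≡ 1450, 743^8 ≡ 2787, 743^16 ≡ 995, 743^32 ≡ 1422, 743^64 ≡ 2143.
89 = 64 + 16 + 8 + 1, so 743^89 ≡ 2143·995·2787·743 ≡ 1135 (mod 2849).

1135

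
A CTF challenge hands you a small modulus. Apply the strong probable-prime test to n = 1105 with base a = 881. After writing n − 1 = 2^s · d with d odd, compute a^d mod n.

896

n − 1 = 1104 = 2^4 · 69, so s = 4 and d = 69.
By repeated squaring, 881^69 ≡ 896 (mod 1105).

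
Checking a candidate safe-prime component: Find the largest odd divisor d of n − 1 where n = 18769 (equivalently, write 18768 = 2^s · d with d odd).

1173

Halving: 18768 → 9384 → 4692 → 2346 → 1173; 1173 is odd.
So 18768 = 2^4 · 1173.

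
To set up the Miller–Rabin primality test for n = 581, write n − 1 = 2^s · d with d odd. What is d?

145

Halving: 580 → 290 → 145; 145 is odd.
So 580 = 2^2 · 145.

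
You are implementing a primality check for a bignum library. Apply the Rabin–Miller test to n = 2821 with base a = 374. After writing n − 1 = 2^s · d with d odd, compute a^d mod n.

2729

n − 1 = 2820 = 2^2 · 705, so s = 2 and d = 705.
374^705 mod 2821 = 2729.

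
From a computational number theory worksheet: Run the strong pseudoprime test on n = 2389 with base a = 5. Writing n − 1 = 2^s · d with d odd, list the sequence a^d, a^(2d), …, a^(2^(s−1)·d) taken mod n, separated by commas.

2388, 1

n − 1 = 2388 = 2^2 · 597, so s = 2 and d = 597.
x_0 = 5^597 mod 2389 = 2388.
x_1 = 2388^2 mod 2389 = 1.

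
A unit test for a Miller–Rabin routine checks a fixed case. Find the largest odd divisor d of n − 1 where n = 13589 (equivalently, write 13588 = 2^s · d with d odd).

Halving: 13588 → 6794 → 3397; 3397 is odd.
So 13588 = 2^2 · 3397.

3397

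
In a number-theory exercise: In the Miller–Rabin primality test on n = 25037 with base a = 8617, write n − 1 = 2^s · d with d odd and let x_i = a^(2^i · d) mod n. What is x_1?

1

n − 1 = 25036 = 2^2 · 6259, so s = 2 and d = 6259.
x_0 = 8617^6259 mod 25037 = 25036.
x_1 = 25036^2 mod 25037 = 1.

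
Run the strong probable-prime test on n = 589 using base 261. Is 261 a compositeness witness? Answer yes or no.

n − 1 = 588 = 2^2 · 147, so s = 2 and d = 147.
Repeated squaring mod 589: 261^1 ≡ 261, 261^2 ≡ 386, 261^4 ≡ 568, 261^8 ≡ 441, 261^16 ≡ 111, 261^32 ≡ 541, 261^64 ≡ 537, 261^128 ≡ 348.
147 = 128 + 16 + 2 + 1, so 261^147 ≡ 348·111·386·261 ≡ 426 (mod 589).
x_0 = 261^147 mod 589 = 426.
x_0 is neither 1 nor 588, so continue squaring.
x_1 = 426^2 mod 589 = 64.
Reached i = s−1 = 1 without hitting −1: 261 is a Miller–Rabin witness and 589 is composite.

yes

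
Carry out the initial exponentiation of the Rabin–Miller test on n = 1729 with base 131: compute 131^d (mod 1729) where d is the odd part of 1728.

1483

n − 1 = 1728 = 2^6 · 27, so s = 6 and d = 27.
Repeated squaring mod 1729: 131^1 ≡ 131, 131^2 ≡ 1600, 131^4 ≡ 1080, 131^8 ≡ 1054, 131^16 ≡ 898.
27 = 16 + 8 + 2 + 1, so 131^27 ≡ 898·1054·1600·131 ≡ 1483 (mod 1729).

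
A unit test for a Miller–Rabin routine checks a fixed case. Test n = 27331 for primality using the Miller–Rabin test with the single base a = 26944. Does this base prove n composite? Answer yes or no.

no

n − 1 = 27330 = 2^1 · 13665, so s = 1 and d = 13665.
x_0 = 26944^13665 mod 27331 = 27330.
x_0 = 27330 ≡ −1, so 26944 is not a witness.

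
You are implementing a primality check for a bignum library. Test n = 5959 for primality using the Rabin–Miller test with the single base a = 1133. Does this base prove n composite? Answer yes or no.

yes

n − 1 = 5958 = 2^1 · 2979, so s = 1 and d = 2979.
x_0 = 1133^2979 mod 5959 = 1579.
x_0 ∉ {1, 5958} and s = 1, so 1133 is a Miller–Rabin witness and 5959 is composite.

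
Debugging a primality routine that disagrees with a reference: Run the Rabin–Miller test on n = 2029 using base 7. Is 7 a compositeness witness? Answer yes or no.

n − 1 = 2028 = 2^2 · 507, so s = 2 and d = 507.
x_0 = 7^507 mod 2029 = 992.
x_0 is neither 1 nor 2028, so continue squaring.
x_1 = 992^2 mod 2029 = 2028.
x_1 ≡ −1, so 7 is not a witness.

no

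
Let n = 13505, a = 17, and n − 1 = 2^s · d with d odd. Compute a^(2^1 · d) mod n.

10734

n − 1 = 13504 = 2^6 · 211, so s = 6 and d = 211.
x_0 = 17^211 mod 13505 = 1408.
x_1 = 1408^2 mod 13505 = 10734.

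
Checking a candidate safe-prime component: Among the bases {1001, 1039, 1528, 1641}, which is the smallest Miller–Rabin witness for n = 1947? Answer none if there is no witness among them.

1001

n − 1 = 1946 = 2^1 · 973, so s = 1 and d = 973.
Base 1001: x_0 = 1001^973 mod 1947 = 341. x_0 ∉ {1, 1946} and s = 1, so 1001 is a Miller–Rabin witness and 1947 is composite.
Base 1039: x_0 = 1039^973 mod 1947 = 433. x_0 ∉ {1, 1946} and s = 1, so 1039 is a Miller–Rabin witness and 1947 is composite.
Base 1528: x_0 = 1528^973 mod 1947 = 901. x_0 ∉ {1, 1946} and s = 1, so 1528 is a Miller–Rabin witness and 1947 is composite.
Base 1641: x_0 = 1641^973 mod 1947 = 1251. x_0 ∉ {1, 1946} and s = 1, so 1641 is a Miller–Rabin witness and 1947 is composite.
The smallest witness among the given bases is 1001.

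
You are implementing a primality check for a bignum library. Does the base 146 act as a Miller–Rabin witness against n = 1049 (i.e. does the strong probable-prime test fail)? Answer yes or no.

n − 1 = 1048 = 2^3 · 131, so s = 3 and d = 131.
Repeated squaring mod 1049: 146^1 ≡ 146, 146^2 ≡ 336, 146^4 ≡ 653, 146^8 ≡ 515, 146^16 ≡ 877, 146^32 ≡ 212, 146^64 ≡ 886, 146^128 ≡ 344.
131 = 128 + 2 + 1, so 146^131 ≡ 344·336·146 ≡ 1 (mod 1049).
x_0 = 146^131 mod 1049 = 1.
x_0 = 1, so 146 is not a witness.

no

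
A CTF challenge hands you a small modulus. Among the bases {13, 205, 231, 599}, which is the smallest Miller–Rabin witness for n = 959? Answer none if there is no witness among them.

13

n − 1 = 958 = 2^1 · 479, so s = 1 and d = 479.
Base 13: x_0 = 13^479 mod 959 = 132. x_0 ∉ {1, 958} and s = 1, so 13 is a Miller–Rabin witness and 959 is composite.
Base 205: x_0 = 205^479 mod 959 = 291. x_0 ∉ {1, 958} and s = 1, so 205 is a Miller–Rabin witness and 959 is composite.
Base 231: x_0 = 231^479 mod 959 = 595. x_0 ∉ {1, 958} and s = 1, so 231 is a Miller–Rabin witness and 959 is composite.
Base 599: x_0 = 599^479 mod 959 = 513. x_0 ∉ {1, 958} and s = 1, so 599 is a Miller–Rabin witness and 959 is composite.
The smallest witness among the given bases is 13.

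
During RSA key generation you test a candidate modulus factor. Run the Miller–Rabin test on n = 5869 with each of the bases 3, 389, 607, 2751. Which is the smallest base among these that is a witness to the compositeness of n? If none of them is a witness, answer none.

n − 1 = 5868 = 2^2 · 1467, so s = 2 and d = 1467.
Base 3: x_0 = 3^1467 mod 5869 = 1. x_0 = 1, so 3 is not a witness.
Base 389: x_0 = 389^1467 mod 5869 = 1042. x_0 is neither 1 nor 5868, so continue squaring. x_1 = 1042^2 mod 5869 = 5868. x_1 ≡ −1, so 389 is not a witness.
Base 607: x_0 = 607^1467 mod 5869 = 4827. x_0 is neither 1 nor 5868, so continue squaring. x_1 = 4827^2 mod 5869 = 5868. x_1 ≡ −1, so 607 is not a witness.
Base 2751: x_0 = 2751^1467 mod 5869 = 1042. x_0 is neither 1 nor 5868, so continue squaring. x_1 = 1042^2 mod 5869 = 5868. x_1 ≡ −1, so 2751 is not a witness.
No listed base is a witness for 5869.

none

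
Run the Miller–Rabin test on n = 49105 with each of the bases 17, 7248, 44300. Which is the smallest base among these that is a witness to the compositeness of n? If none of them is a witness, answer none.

17

n − 1 = 49104 = 2^4 · 3069, so s = 4 and d = 3069.
Base 17: x_0 = 17^3069 mod 49105 = 42342. x_0 is neither 1 nor 49104, so continue squaring. x_1 = 42342^2 mod 49105 = 21414. x_2 = 21414^2 mod 49105 = 16906. x_3 = 16906^2 mod 49105 = 21736. Reached i = s−1 = 3 without hitting −1: 17 is a Miller–Rabin witness and 49105 is composite.
Base 7248: x_0 = 7248^3069 mod 49105 = 4808. x_0 is neither 1 nor 49104, so continue squaring. x_1 = 4808^2 mod 49105 = 37514. x_2 = 37514^2 mod 49105 = 1. x_2 = 1 but x_1 ≠ ±1, a nontrivial square root of 1 — 7248 is a witness and 49105 is composite.
Base 44300: x_0 = 44300^3069 mod 49105 = 47335. x_0 is neither 1 nor 49104, so continue squaring. x_1 = 47335^2 mod 49105 = 39285. x_2 = 39285^2 mod 49105 = 39285. x_3 = 39285^2 mod 49105 = 39285. Reached i = s−1 = 3 without hitting −1: 44300 is a Miller–Rabin witness and 49105 is composite.
The smallest witness among the given bases is 17.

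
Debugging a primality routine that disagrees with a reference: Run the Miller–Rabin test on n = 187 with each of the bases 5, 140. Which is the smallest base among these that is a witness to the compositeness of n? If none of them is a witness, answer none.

5

n − 1 = 186 = 2^1 · 93, so s = 1 and d = 93.
Base 5: x_0 = 5^93 mod 187 = 37. x_0 ∉ {1, 186} and s = 1, so 5 is a Miller–Rabin witness and 187 is composite.
Base 140: x_0 = 140^93 mod 187 = 72. x_0 ∉ {1, 186} and s = 1, so 140 is a Miller–Rabin witness and 187 is composite.
The smallest witness among the given bases is 5.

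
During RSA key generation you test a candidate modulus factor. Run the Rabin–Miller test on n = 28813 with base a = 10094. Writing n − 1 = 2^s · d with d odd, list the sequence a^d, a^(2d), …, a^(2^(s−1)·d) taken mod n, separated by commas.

5885, 28812

n − 1 = 28812 = 2^2 · 7203, so s = 2 and d = 7203.
x_0 = 10094^7203 mod 28813 = 5885.
x_1 = 5885^2 mod 28813 = 28812.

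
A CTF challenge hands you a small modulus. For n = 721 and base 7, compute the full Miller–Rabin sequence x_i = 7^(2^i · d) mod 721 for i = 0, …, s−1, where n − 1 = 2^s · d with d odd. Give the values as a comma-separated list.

112, 287, 175, 343

n − 1 = 720 = 2^4 · 45, so s = 4 and d = 45.
x_0 = 7^45 mod 721 = 112.
x_1 = 112^2 mod 721 = 287.
x_2 = 287^2 mod 721 = 175.
x_3 = 175^2 mod 721 = 343.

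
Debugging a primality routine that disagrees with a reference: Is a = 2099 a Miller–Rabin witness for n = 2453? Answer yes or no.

n − 1 = 2452 = 2^2 · 613, so s = 2 and d = 613.
x_0 = 2099^613 mod 2453 = 1906.
x_0 is neither 1 nor 2452, so continue squaring.
x_1 = 1906^2 mod 2453 = 2396.
Reached i = s−1 = 1 without hitting −1: 2099 is a Miller–Rabin witness and 2453 is composite.

yes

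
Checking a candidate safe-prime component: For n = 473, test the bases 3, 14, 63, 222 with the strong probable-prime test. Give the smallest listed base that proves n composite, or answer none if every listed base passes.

3

n − 1 = 472 = 2^3 · 59, so s = 3 and d = 59.
Base 3: x_0 = 3^59 mod 473 = 26. x_0 is neither 1 nor 472, so continue squaring. x_1 = 26^2 mod 473 = 203. x_2 = 203^2 mod 473 = 58. Reached i = s−1 = 2 without hitting −1: 3 is a Miller–Rabin witness and 473 is composite.
Base 14: x_0 = 14^59 mod 473 = 81. x_0 is neither 1 nor 472, so continue squaring. x_1 = 81^2 mod 473 = 412. x_2 = 412^2 mod 473 = 410. Reached i = s−1 = 2 without hitting −1: 14 is a Miller–Rabin witness and 473 is composite.
Base 63: x_0 = 63^59 mod 473 = 29. x_0 is neither 1 nor 472, so continue squaring. x_1 = 29^2 mod 473 = 368. x_2 = 368^2 mod 473 = 146. Reached i = s−1 = 2 without hitting −1: 63 is a Miller–Rabin witness and 473 is composite.
Base 222: x_0 = 222^59 mod 473 = 424. x_0 is neither 1 nor 472, so continue squaring. x_1 = 424^2 mod 473 = 36. x_2 = 36^2 mod 473 = 350. Reached i = s−1 = 2 without hitting −1: 222 is a Miller–Rabin witness and 473 is composite.
The smallest witness among the given bases is 3.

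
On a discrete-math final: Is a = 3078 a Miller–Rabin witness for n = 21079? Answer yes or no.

yes

n − 1 = 21078 = 2^1 · 10539, so s = 1 and d = 10539.
Repeated squaring mod 21079: 3078^1 ≡ 3078, 3078^2 ≡ 9613, 3078^4 ≡ 20512, 3078^8 ≡ 5304, 3078^16 ≡ 13030, 3078^32 ≡ 10634, 3078^64 ≡ 14200, 3078^128 ≡ 19365, 3078^256 ≡ 7815, 3078^512 ≡ 8362, 3078^1024 ≡ 4001, 3078^2048 ≡ 9040, 3078^4096 ≡ 19396, 3078^8192 ≡ 7903.
10539 = 8192 + 2048 + 256 + 32 + 8 + 2 + 1, so 3078^10539 ≡ 7903·9040·7815·10634·5304·9613·3078 ≡ 649 (mod 21079).
x_0 = 3078^10539 mod 21079 = 649.
x_0 ∉ {1, 21078} and s = 1, so 3078 is a Miller–Rabin witness and 21079 is composite.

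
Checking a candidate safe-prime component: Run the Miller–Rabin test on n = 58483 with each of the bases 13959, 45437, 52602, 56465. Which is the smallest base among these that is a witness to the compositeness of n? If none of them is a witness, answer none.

13959

n − 1 = 58482 = 2^1 · 29241, so s = 1 and d = 29241.
Base 13959: x_0 = 13959^29241 mod 58483 = 36687. x_0 ∉ {1, 58482} and s = 1, so 13959 is a Miller–Rabin witness and 58483 is composite.
Base 45437: x_0 = 45437^29241 mod 58483 = 53403. x_0 ∉ {1, 58482} and s = 1, so 45437 is a Miller–Rabin witness and 58483 is composite.
Base 52602: x_0 = 52602^29241 mod 58483 = 27002. x_0 ∉ {1, 58482} and s = 1, so 52602 is a Miller–Rabin witness and 58483 is composite.
Base 56465: x_0 = 56465^29241 mod 58483 = 24398. x_0 ∉ {1, 58482} and s = 1, so 56465 is a Miller–Rabin witness and 58483 is composite.
The smallest witness among the given bases is 13959.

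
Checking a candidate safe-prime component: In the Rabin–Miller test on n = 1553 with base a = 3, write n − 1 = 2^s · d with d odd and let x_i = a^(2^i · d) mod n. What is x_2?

1214

n − 1 = 1552 = 2^4 · 97, so s = 4 and d = 97.
x_0 = 3^97 mod 1553 = 251.
x_1 = 251^2 mod 1553 = 881.
x_2 = 881^2 mod 1553 = 1214.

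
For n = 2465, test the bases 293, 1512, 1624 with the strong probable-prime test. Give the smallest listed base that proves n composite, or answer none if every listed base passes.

n − 1 = 2464 = 2^5 · 77, so s = 5 and d = 77.
Base 293: x_0 = 293^77 mod 2465 = 2163. x_0 is neither 1 nor 2464, so continue squaring. x_1 = 2163^2 mod 2465 = 2464. x_1 ≡ −1, so 293 is not a witness.
Base 1512: x_0 = 1512^77 mod 2465 = 492. x_0 is neither 1 nor 2464, so continue squaring. x_1 = 492^2 mod 2465 = 494. x_2 = 494^2 mod 2465 = 1. x_2 = 1 but x_1 ≠ ±1, a nontrivial square root of 1 — 1512 is a witness and 2465 is composite.
Base 1624: x_0 = 1624^77 mod 2465 = 1334. x_0 is neither 1 nor 2464, so continue squaring. x_1 = 1334^2 mod 2465 = 2291. x_2 = 2291^2 mod 2465 = 696. x_3 = 696^2 mod 2465 = 1276. x_4 = 1276^2 mod 2465 = 1276. Reached i = s−1 = 4 without hitting −1: 1624 is a Miller–Rabin witness and 2465 is composite.
The smallest witness among the given bases is 1512.

1512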